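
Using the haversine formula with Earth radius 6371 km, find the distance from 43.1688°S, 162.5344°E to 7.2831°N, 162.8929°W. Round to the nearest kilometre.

Δλ = -162.8929 − 162.5344 = -325.4273°; wrapped into (−180°, 180°]: 34.5727°.
Δφ = 7.2831 − -43.1688 = 50.4519°.
a = sin²(Δφ/2) + cos φ₁ · cos φ₂ · sin²(Δλ/2) = 0.245516.
c = 2·atan2(√a, √(1−a)) = 1.03681 rad → d = 6371·c ≈ 6605.52 km.

6606 km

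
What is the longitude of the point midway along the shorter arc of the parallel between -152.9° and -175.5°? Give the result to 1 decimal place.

Signed shortest Δλ from -152.9° to -175.5° is -22.6°.
Midpoint longitude = -152.9° + (-22.6°)/2 = -152.9° − 11.3° = -164.2°.

-164.2°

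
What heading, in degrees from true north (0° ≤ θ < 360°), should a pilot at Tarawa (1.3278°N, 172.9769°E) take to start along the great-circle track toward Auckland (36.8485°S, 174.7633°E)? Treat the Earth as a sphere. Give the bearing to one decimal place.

Δλ = 174.7633 − 172.9769 = 1.7864°.
θ = atan2( sin Δλ · cos φ₂ , cos φ₁ · sin φ₂ − sin φ₁ · cos φ₂ · cos Δλ )
  = atan2(0.02495, -0.61807) = 177.689° → normalised to [0°, 360°): 177.689°.

177.7°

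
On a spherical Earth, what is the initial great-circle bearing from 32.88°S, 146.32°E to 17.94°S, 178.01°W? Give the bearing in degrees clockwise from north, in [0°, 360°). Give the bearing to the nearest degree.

74°

Δλ = -178.01 − 146.32 = -324.33°; wrapped into (−180°, 180°]: 35.67°.
θ = atan2( sin Δλ · cos φ₂ , cos φ₁ · sin φ₂ − sin φ₁ · cos φ₂ · cos Δλ )
  = atan2(0.55476, 0.16091) = 73.825° → normalised to [0°, 360°): 73.825°.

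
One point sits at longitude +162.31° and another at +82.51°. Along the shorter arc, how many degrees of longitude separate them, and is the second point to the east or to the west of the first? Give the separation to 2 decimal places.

79.80° west

Raw difference: 82.51 − 162.31 = -79.8°.
Normalise into (−180°, 180°]: -79.8° stays -79.8°.
Negative ⇒ the second point lies to the west; separation 79.80°.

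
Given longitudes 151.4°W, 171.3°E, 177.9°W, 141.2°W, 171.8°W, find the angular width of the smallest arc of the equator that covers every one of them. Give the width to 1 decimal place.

47.5°

Sort the longitudes: -177.9°, -171.8°, -151.4°, -141.2°, +171.3°.
Eastward gaps between consecutive values (wrapping around): 6.1°, 20.4°, 10.2°, 312.5°, 10.8°.
Largest gap = 312.5° ⇒ minimal covering band is its complement: 360° − 312.5° = 47.5°.
Band runs from +171.3° eastward to -141.2°, crossing the antimeridian.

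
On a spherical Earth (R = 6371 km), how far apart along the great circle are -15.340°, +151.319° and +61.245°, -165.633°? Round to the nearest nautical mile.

5034 nmi

Δλ = -165.633 − 151.319 = -316.952°; wrapped into (−180°, 180°]: 43.048°.
Δφ = 61.245 − -15.340 = 76.585°.
a = sin²(Δφ/2) + cos φ₁ · cos φ₂ · sin²(Δλ/2) = 0.446447.
c = 2·atan2(√a, √(1−a)) = 1.46349 rad → d = 6371·c ≈ 9323.86 km ≈ 5034.48 nmi.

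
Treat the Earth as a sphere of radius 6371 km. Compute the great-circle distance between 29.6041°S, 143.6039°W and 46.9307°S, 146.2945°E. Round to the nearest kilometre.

Δλ = 146.2945 − -143.6039 = 289.8984°; wrapped into (−180°, 180°]: -70.1016°.
Δφ = -46.9307 − -29.6041 = -17.3266°.
a = sin²(Δφ/2) + cos φ₁ · cos φ₂ · sin²(Δλ/2) = 0.218518.
c = 2·atan2(√a, √(1−a)) = 0.97283 rad → d = 6371·c ≈ 6197.88 km.

6198 km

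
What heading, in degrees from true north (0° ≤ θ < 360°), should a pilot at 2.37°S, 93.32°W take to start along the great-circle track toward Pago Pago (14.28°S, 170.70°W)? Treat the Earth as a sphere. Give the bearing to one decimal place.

255.9°

Δλ = -170.70 − -93.32 = -77.38°.
θ = atan2( sin Δλ · cos φ₂ , cos φ₁ · sin φ₂ − sin φ₁ · cos φ₂ · cos Δλ )
  = atan2(-0.94569, -0.23769) = -104.109° → normalised to [0°, 360°): 255.891°.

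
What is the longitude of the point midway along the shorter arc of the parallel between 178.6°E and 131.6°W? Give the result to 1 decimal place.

156.5°W

Signed shortest Δλ from +178.6° to -131.6° is +49.8°.
Midpoint longitude = +178.6° + (+49.8°)/2 = +178.6° + 24.9° = +203.5°.
Normalise into (−180°, 180°]: -156.5°.
(The naïve average (+178.6 + -131.6)/2 = 23.5° is on the wrong side of the globe.)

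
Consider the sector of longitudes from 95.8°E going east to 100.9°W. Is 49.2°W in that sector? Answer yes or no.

Band width going east from +95.8° to -100.9°: ((-100.9 − 95.8) mod 360) = 163.3°.
Offset of -49.2° east of the west edge: ((-49.2 − 95.8) mod 360) = 215.0°.
215.0° > 163.3° ⇒ outside.

No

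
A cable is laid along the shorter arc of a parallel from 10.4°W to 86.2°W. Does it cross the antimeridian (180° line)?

Signed shortest Δλ = ((-86.2 − -10.4 + 180) mod 360) − 180 = -75.8°.
Going west by 75.8° from -10.4° reaches -86.2° without touching 180°.

No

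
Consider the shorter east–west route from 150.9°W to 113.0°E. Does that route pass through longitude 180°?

Naïve |113.0 − -150.9| = 263.9° > 180°, so the shorter arc goes the other way round — across 180°.
Signed shortest Δλ = ((113.0 − -150.9 + 180) mod 360) − 180 = -96.1°.
Going west by 96.1° from -150.9° passes through 180° before reaching +113.0°.

Yes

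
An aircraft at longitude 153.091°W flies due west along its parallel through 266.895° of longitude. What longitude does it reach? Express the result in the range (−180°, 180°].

Start at -153.091°; shift −266.895° → -419.986°.
-419.986° lies outside (−180°, 180°]; add 360° → -59.986°.

59.986°W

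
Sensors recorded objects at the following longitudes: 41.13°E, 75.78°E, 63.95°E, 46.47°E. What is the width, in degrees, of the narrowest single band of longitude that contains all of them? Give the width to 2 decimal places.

Sort the longitudes: +41.13°, +46.47°, +63.95°, +75.78°.
Eastward gaps between consecutive values (wrapping around): 5.34°, 17.48°, 11.83°, 325.35°.
Largest gap = 325.35° ⇒ minimal covering band is its complement: 360° − 325.35° = 34.65°.
Band runs from +41.13° eastward to +75.78°.

34.65°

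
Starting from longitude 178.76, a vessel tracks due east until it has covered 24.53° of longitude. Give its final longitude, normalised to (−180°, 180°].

Start at +178.76°; shift +24.53° → +203.29°.
+203.29° lies outside (−180°, 180°]; subtract 360° → -156.71°.

-156.71°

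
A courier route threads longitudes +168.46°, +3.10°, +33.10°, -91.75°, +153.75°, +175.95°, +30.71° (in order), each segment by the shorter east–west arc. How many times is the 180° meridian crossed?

1

Leg 1: +168.46° → +3.10°, shortest Δλ = -165.36° (west) — does not cross 180°.
Leg 2: +3.10° → +33.10°, shortest Δλ = 30.0° (east) — does not cross 180°.
Leg 3: +33.10° → -91.75°, shortest Δλ = -124.85° (west) — does not cross 180°.
Leg 4: -91.75° → +153.75°, shortest Δλ = -114.5° (west) — crosses 180°.
Leg 5: +153.75° → +175.95°, shortest Δλ = 22.2° (east) — does not cross 180°.
Leg 6: +175.95° → +30.71°, shortest Δλ = -145.24° (west) — does not cross 180°.
Total crossings: 1.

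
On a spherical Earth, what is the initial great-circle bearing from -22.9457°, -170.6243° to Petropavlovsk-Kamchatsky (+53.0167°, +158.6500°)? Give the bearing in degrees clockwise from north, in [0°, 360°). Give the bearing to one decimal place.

341.8°

Δλ = 158.6500 − -170.6243 = 329.2743°; wrapped into (−180°, 180°]: -30.7257°.
θ = atan2( sin Δλ · cos φ₂ , cos φ₁ · sin φ₂ − sin φ₁ · cos φ₂ · cos Δλ )
  = atan2(-0.30737, 0.93721) = -18.157° → normalised to [0°, 360°): 341.843°.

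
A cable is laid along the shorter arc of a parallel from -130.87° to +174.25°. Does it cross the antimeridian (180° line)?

Yes

Naïve |174.25 − -130.87| = 305.12° > 180°, so the shorter arc goes the other way round — across 180°.
Signed shortest Δλ = ((174.25 − -130.87 + 180) mod 360) − 180 = -54.88°.
Going west by 54.88° from -130.87° passes through 180° before reaching +174.25°.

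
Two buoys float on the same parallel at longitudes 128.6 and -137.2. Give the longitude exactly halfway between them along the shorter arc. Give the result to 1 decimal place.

+175.7°

Signed shortest Δλ from +128.6° to -137.2° is +94.2°.
Midpoint longitude = +128.6° + (+94.2°)/2 = +128.6° + 47.1° = +175.7°.
(The naïve average (+128.6 + -137.2)/2 = -4.3° is on the wrong side of the globe.)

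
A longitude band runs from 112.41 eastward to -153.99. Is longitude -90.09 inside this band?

No

Band width going east from +112.41° to -153.99°: ((-153.99 − 112.41) mod 360) = 93.60°.
Offset of -90.09° east of the west edge: ((-90.09 − 112.41) mod 360) = 157.50°.
157.50° > 93.60° ⇒ outside.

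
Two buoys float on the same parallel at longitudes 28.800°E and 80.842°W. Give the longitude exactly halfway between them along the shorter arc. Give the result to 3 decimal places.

Signed shortest Δλ from +28.800° to -80.842° is -109.642°.
Midpoint longitude = +28.800° + (-109.642°)/2 = +28.800° − 54.821° = -26.021°.

26.021°W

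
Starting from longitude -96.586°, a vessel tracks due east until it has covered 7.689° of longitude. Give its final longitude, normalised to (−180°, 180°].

-88.897°

Start at -96.586°; shift +7.689° → -88.897°.
-88.897° already lies in (−180°, 180°].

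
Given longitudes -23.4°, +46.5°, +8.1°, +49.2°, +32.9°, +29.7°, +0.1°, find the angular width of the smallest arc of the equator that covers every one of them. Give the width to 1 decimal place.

Sort the longitudes: -23.4°, +0.1°, +8.1°, +29.7°, +32.9°, +46.5°, +49.2°.
Eastward gaps between consecutive values (wrapping around): 23.5°, 8.0°, 21.6°, 3.2°, 13.6°, 2.7°, 287.4°.
Largest gap = 287.4° ⇒ minimal covering band is its complement: 360° − 287.4° = 72.6°.
Band runs from -23.4° eastward to +49.2°.

72.6°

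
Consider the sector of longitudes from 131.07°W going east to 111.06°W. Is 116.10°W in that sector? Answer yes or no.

Band width going east from -131.07° to -111.06°: ((-111.06 − -131.07) mod 360) = 20.01°.
Offset of -116.10° east of the west edge: ((-116.10 − -131.07) mod 360) = 14.97°.
14.97° ≤ 20.01° ⇒ inside.

Yes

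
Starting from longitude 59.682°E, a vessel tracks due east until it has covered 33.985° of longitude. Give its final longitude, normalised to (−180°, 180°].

93.667°E

Start at +59.682°; shift +33.985° → +93.667°.
+93.667° already lies in (−180°, 180°].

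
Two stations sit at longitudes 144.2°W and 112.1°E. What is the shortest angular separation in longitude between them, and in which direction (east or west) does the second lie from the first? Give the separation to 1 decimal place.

Raw difference: 112.1 − -144.2 = 256.3°.
Normalise into (−180°, 180°]: 256.3° − 360° = -103.7°.
Negative ⇒ the second point lies to the west; separation 103.7°.

103.7° west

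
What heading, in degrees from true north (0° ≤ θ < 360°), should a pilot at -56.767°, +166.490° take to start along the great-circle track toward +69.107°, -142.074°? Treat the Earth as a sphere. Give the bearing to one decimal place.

21.8°

Δλ = -142.074 − 166.490 = -308.564°; wrapped into (−180°, 180°]: 51.436°.
θ = atan2( sin Δλ · cos φ₂ , cos φ₁ · sin φ₂ − sin φ₁ · cos φ₂ · cos Δλ )
  = atan2(0.27885, 0.69797) = 21.778° → normalised to [0°, 360°): 21.778°.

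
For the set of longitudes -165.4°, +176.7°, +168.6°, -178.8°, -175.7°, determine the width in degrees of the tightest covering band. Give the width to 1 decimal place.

26.0°

Sort the longitudes: -178.8°, -175.7°, -165.4°, +168.6°, +176.7°.
Eastward gaps between consecutive values (wrapping around): 3.1°, 10.3°, 334.0°, 8.1°, 4.5°.
Largest gap = 334.0° ⇒ minimal covering band is its complement: 360° − 334.0° = 26.0°.
Band runs from +168.6° eastward to -165.4°, crossing the antimeridian.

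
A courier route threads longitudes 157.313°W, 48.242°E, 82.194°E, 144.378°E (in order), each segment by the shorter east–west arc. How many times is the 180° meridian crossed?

Leg 1: -157.313° → +48.242°, shortest Δλ = -154.445° (west) — crosses 180°.
Leg 2: +48.242° → +82.194°, shortest Δλ = 33.952° (east) — does not cross 180°.
Leg 3: +82.194° → +144.378°, shortest Δλ = 62.184° (east) — does not cross 180°.
Total crossings: 1.

1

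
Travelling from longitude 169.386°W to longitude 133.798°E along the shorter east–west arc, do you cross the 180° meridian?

Yes

Naïve |133.798 − -169.386| = 303.184° > 180°, so the shorter arc goes the other way round — across 180°.
Signed shortest Δλ = ((133.798 − -169.386 + 180) mod 360) − 180 = -56.816°.
Going west by 56.816° from -169.386° passes through 180° before reaching +133.798°.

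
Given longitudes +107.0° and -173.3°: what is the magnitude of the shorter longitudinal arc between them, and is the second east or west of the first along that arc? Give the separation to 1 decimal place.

Raw difference: -173.3 − 107.0 = -280.3°.
Normalise into (−180°, 180°]: -280.3° + 360° = 79.7°.
Positive ⇒ the second point lies to the east; separation 79.7°.

79.7° east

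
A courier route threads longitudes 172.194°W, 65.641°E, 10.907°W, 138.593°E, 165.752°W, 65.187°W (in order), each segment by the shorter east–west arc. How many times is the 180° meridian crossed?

2

Leg 1: -172.194° → +65.641°, shortest Δλ = -122.165° (west) — crosses 180°.
Leg 2: +65.641° → -10.907°, shortest Δλ = -76.548° (west) — does not cross 180°.
Leg 3: -10.907° → +138.593°, shortest Δλ = 149.5° (east) — does not cross 180°.
Leg 4: +138.593° → -165.752°, shortest Δλ = 55.655° (east) — crosses 180°.
Leg 5: -165.752° → -65.187°, shortest Δλ = 100.565° (east) — does not cross 180°.
Total crossings: 2.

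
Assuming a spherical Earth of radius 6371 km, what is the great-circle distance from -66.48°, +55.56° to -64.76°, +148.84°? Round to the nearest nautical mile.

2098 nmi

Δλ = 148.84 − 55.56 = 93.28°.
Δφ = -64.76 − -66.48 = 1.72°.
a = sin²(Δφ/2) + cos φ₁ · cos φ₂ · sin²(Δλ/2) = 0.090177.
c = 2·atan2(√a, √(1−a)) = 0.61000 rad → d = 6371·c ≈ 3886.33 km ≈ 2098.45 nmi.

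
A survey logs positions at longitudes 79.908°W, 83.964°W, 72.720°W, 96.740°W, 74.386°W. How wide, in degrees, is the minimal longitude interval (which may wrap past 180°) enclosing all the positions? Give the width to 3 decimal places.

Sort the longitudes: -96.740°, -83.964°, -79.908°, -74.386°, -72.720°.
Eastward gaps between consecutive values (wrapping around): 12.776°, 4.056°, 5.522°, 1.666°, 335.980°.
Largest gap = 335.980° ⇒ minimal covering band is its complement: 360° − 335.980° = 24.020°.
Band runs from -96.740° eastward to -72.720°.

24.020°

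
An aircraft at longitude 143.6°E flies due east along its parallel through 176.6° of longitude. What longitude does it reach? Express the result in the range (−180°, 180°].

Start at +143.6°; shift +176.6° → +320.2°.
+320.2° lies outside (−180°, 180°]; subtract 360° → -39.8°.

39.8°W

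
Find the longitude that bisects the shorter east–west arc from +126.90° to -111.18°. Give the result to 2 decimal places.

Signed shortest Δλ from +126.90° to -111.18° is +121.92°.
Midpoint longitude = +126.90° + (+121.92°)/2 = +126.90° + 60.96° = +187.86°.
Normalise into (−180°, 180°]: -172.14°.
(The naïve average (+126.90 + -111.18)/2 = 7.86° is on the wrong side of the globe.)

-172.14°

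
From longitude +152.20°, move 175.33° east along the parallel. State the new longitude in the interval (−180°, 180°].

Start at +152.20°; shift +175.33° → +327.53°.
+327.53° lies outside (−180°, 180°]; subtract 360° → -32.47°.

-32.47°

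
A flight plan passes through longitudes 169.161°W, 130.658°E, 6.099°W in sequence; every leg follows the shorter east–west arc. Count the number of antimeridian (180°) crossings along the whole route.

1

Leg 1: -169.161° → +130.658°, shortest Δλ = -60.181° (west) — crosses 180°.
Leg 2: +130.658° → -6.099°, shortest Δλ = -136.757° (west) — does not cross 180°.
Total crossings: 1.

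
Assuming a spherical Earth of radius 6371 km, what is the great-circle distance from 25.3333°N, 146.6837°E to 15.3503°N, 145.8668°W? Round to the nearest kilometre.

7051 km

Δλ = -145.8668 − 146.6837 = -292.5505°; wrapped into (−180°, 180°]: 67.4495°.
Δφ = 15.3503 − 25.3333 = -9.9830°.
a = sin²(Δφ/2) + cos φ₁ · cos φ₂ · sin²(Δλ/2) = 0.276239.
c = 2·atan2(√a, √(1−a)) = 1.10680 rad → d = 6371·c ≈ 7051.45 km.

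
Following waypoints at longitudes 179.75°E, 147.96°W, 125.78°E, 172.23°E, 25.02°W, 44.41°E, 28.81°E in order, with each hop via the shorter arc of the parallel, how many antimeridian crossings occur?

Leg 1: +179.75° → -147.96°, shortest Δλ = 32.29° (east) — crosses 180°.
Leg 2: -147.96° → +125.78°, shortest Δλ = -86.26° (west) — crosses 180°.
Leg 3: +125.78° → +172.23°, shortest Δλ = 46.45° (east) — does not cross 180°.
Leg 4: +172.23° → -25.02°, shortest Δλ = 162.75° (east) — crosses 180°.
Leg 5: -25.02° → +44.41°, shortest Δλ = 69.43° (east) — does not cross 180°.
Leg 6: +44.41° → +28.81°, shortest Δλ = -15.6° (west) — does not cross 180°.
Total crossings: 3.

3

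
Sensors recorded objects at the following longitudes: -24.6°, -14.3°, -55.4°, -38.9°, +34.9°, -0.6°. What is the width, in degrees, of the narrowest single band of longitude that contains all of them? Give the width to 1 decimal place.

Sort the longitudes: -55.4°, -38.9°, -24.6°, -14.3°, -0.6°, +34.9°.
Eastward gaps between consecutive values (wrapping around): 16.5°, 14.3°, 10.3°, 13.7°, 35.5°, 269.7°.
Largest gap = 269.7° ⇒ minimal covering band is its complement: 360° − 269.7° = 90.3°.
Band runs from -55.4° eastward to +34.9°.

90.3°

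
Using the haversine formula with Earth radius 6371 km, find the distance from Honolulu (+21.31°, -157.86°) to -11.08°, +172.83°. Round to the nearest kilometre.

4818 km

Δλ = 172.83 − -157.86 = 330.69°; wrapped into (−180°, 180°]: -29.31°.
Δφ = -11.08 − 21.31 = -32.39°.
a = sin²(Δφ/2) + cos φ₁ · cos φ₂ · sin²(Δλ/2) = 0.136309.
c = 2·atan2(√a, √(1−a)) = 0.75630 rad → d = 6371·c ≈ 4818.38 km.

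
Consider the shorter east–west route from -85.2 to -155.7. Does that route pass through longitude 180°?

Signed shortest Δλ = ((-155.7 − -85.2 + 180) mod 360) − 180 = -70.5°.
Going west by 70.5° from -85.2° reaches -155.7° without touching 180°.

No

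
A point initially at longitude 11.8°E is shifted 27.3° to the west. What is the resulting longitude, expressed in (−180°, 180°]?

15.5°W

Start at +11.8°; shift −27.3° → -15.5°.
-15.5° already lies in (−180°, 180°].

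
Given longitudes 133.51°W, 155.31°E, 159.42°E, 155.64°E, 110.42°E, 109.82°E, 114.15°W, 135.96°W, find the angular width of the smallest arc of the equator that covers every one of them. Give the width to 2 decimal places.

136.03°

Sort the longitudes: -135.96°, -133.51°, -114.15°, +109.82°, +110.42°, +155.31°, +155.64°, +159.42°.
Eastward gaps between consecutive values (wrapping around): 2.45°, 19.36°, 223.97°, 0.60°, 44.89°, 0.33°, 3.78°, 64.62°.
Largest gap = 223.97° ⇒ minimal covering band is its complement: 360° − 223.97° = 136.03°.
Band runs from +109.82° eastward to -114.15°, crossing the antimeridian.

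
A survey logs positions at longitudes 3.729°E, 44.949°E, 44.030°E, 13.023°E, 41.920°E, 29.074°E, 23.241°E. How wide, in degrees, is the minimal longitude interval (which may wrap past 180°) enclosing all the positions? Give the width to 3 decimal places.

Sort the longitudes: +3.729°, +13.023°, +23.241°, +29.074°, +41.920°, +44.030°, +44.949°.
Eastward gaps between consecutive values (wrapping around): 9.294°, 10.218°, 5.833°, 12.846°, 2.110°, 0.919°, 318.780°.
Largest gap = 318.780° ⇒ minimal covering band is its complement: 360° − 318.780° = 41.220°.
Band runs from +3.729° eastward to +44.949°.

41.220°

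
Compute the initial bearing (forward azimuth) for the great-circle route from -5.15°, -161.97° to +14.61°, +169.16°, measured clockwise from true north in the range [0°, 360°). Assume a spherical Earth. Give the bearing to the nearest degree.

305°

Δλ = 169.16 − -161.97 = 331.13°; wrapped into (−180°, 180°]: -28.87°.
θ = atan2( sin Δλ · cos φ₂ , cos φ₁ · sin φ₂ − sin φ₁ · cos φ₂ · cos Δλ )
  = atan2(-0.46721, 0.32729) = -54.988° → normalised to [0°, 360°): 305.012°.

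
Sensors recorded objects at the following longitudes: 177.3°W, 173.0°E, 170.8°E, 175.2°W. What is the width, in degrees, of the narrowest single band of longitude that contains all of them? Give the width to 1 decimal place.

Sort the longitudes: -177.3°, -175.2°, +170.8°, +173.0°.
Eastward gaps between consecutive values (wrapping around): 2.1°, 346.0°, 2.2°, 9.7°.
Largest gap = 346.0° ⇒ minimal covering band is its complement: 360° − 346.0° = 14.0°.
Band runs from +170.8° eastward to -175.2°, crossing the antimeridian.

14.0°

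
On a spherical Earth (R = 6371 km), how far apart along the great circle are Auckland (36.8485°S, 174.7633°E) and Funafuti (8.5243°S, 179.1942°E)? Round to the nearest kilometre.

Δλ = 179.1942 − 174.7633 = 4.4309°.
Δφ = -8.5243 − -36.8485 = 28.3242°.
a = sin²(Δφ/2) + cos φ₁ · cos φ₂ · sin²(Δλ/2) = 0.061044.
c = 2·atan2(√a, √(1−a)) = 0.49931 rad → d = 6371·c ≈ 3181.12 km.

3181 km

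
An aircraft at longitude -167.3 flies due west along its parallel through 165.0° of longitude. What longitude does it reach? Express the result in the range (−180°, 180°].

+27.7°

Start at -167.3°; shift −165.0° → -332.3°.
-332.3° lies outside (−180°, 180°]; add 360° → +27.7°.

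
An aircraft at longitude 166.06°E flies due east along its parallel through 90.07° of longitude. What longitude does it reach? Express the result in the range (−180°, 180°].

103.87°W

Start at +166.06°; shift +90.07° → +256.13°.
+256.13° lies outside (−180°, 180°]; subtract 360° → -103.87°.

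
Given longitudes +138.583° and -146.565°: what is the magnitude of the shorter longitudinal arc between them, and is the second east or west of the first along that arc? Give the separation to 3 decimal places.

Raw difference: -146.565 − 138.583 = -285.148°.
Normalise into (−180°, 180°]: -285.148° + 360° = 74.852°.
Positive ⇒ the second point lies to the east; separation 74.852°.

74.852° east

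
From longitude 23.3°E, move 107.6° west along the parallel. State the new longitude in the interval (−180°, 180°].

84.3°W

Start at +23.3°; shift −107.6° → -84.3°.
-84.3° already lies in (−180°, 180°].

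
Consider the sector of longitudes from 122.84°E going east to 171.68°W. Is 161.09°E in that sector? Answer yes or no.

Band width going east from +122.84° to -171.68°: ((-171.68 − 122.84) mod 360) = 65.48°.
Offset of +161.09° east of the west edge: ((161.09 − 122.84) mod 360) = 38.25°.
38.25° ≤ 65.48° ⇒ inside.

Yes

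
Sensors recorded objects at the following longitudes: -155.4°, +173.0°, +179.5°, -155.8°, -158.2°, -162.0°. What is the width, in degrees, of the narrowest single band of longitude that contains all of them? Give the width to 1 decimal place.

31.6°

Sort the longitudes: -162.0°, -158.2°, -155.8°, -155.4°, +173.0°, +179.5°.
Eastward gaps between consecutive values (wrapping around): 3.8°, 2.4°, 0.4°, 328.4°, 6.5°, 18.5°.
Largest gap = 328.4° ⇒ minimal covering band is its complement: 360° − 328.4° = 31.6°.
Band runs from +173.0° eastward to -155.4°, crossing the antimeridian.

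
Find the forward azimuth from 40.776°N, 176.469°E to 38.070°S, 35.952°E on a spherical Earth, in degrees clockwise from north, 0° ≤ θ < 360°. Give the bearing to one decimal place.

262.0°

Δλ = 35.952 − 176.469 = -140.517°.
θ = atan2( sin Δλ · cos φ₂ , cos φ₁ · sin φ₂ − sin φ₁ · cos φ₂ · cos Δλ )
  = atan2(-0.50058, -0.07011) = -97.973° → normalised to [0°, 360°): 262.027°.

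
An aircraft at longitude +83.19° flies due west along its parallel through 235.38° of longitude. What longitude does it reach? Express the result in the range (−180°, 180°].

-152.19°

Start at +83.19°; shift −235.38° → -152.19°.
-152.19° already lies in (−180°, 180°].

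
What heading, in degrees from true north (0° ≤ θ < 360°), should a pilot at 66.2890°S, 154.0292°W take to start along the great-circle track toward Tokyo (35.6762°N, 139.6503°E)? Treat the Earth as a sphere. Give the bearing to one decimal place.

305.6°

Δλ = 139.6503 − -154.0292 = 293.6795°; wrapped into (−180°, 180°]: -66.3205°.
θ = atan2( sin Δλ · cos φ₂ , cos φ₁ · sin φ₂ − sin φ₁ · cos φ₂ · cos Δλ )
  = atan2(-0.74393, 0.53323) = -54.368° → normalised to [0°, 360°): 305.632°.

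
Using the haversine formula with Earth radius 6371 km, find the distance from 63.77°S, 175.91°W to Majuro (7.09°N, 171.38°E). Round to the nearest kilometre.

Δλ = 171.38 − -175.91 = 347.29°; wrapped into (−180°, 180°]: -12.71°.
Δφ = 7.09 − -63.77 = 70.86°.
a = sin²(Δφ/2) + cos φ₁ · cos φ₂ · sin²(Δλ/2) = 0.341435.
c = 2·atan2(√a, √(1−a)) = 1.24809 rad → d = 6371·c ≈ 7951.61 km.

7952 km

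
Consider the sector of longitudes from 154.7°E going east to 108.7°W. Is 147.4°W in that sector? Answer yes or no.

Yes

Band width going east from +154.7° to -108.7°: ((-108.7 − 154.7) mod 360) = 96.6°.
Offset of -147.4° east of the west edge: ((-147.4 − 154.7) mod 360) = 57.9°.
57.9° ≤ 96.6° ⇒ inside.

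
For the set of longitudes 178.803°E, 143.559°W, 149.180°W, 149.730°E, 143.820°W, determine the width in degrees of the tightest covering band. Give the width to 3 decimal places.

Sort the longitudes: -149.180°, -143.820°, -143.559°, +149.730°, +178.803°.
Eastward gaps between consecutive values (wrapping around): 5.360°, 0.261°, 293.289°, 29.073°, 32.017°.
Largest gap = 293.289° ⇒ minimal covering band is its complement: 360° − 293.289° = 66.711°.
Band runs from +149.730° eastward to -143.559°, crossing the antimeridian.

66.711°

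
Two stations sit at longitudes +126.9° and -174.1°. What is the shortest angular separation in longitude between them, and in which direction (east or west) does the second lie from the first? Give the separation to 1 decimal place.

59.0° east

Raw difference: -174.1 − 126.9 = -301.0°.
Normalise into (−180°, 180°]: -301.0° + 360° = 59.0°.
Positive ⇒ the second point lies to the east; separation 59.0°.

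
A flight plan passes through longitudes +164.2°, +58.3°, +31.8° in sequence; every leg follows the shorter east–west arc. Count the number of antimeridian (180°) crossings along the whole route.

Leg 1: +164.2° → +58.3°, shortest Δλ = -105.9° (west) — does not cross 180°.
Leg 2: +58.3° → +31.8°, shortest Δλ = -26.5° (west) — does not cross 180°.
Total crossings: 0.

0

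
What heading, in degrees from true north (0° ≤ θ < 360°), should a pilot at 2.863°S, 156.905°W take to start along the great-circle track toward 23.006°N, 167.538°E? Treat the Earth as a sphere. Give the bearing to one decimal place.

308.6°

Δλ = 167.538 − -156.905 = 324.443°; wrapped into (−180°, 180°]: -35.557°.
θ = atan2( sin Δλ · cos φ₂ , cos φ₁ · sin φ₂ − sin φ₁ · cos φ₂ · cos Δλ )
  = atan2(-0.53526, 0.42774) = -51.371° → normalised to [0°, 360°): 308.629°.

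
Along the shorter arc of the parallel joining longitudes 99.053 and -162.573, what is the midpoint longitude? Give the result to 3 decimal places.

Signed shortest Δλ from +99.053° to -162.573° is +98.374°.
Midpoint longitude = +99.053° + (+98.374°)/2 = +99.053° + 49.187° = +148.240°.
(The naïve average (+99.053 + -162.573)/2 = -31.76° is on the wrong side of the globe.)

+148.240°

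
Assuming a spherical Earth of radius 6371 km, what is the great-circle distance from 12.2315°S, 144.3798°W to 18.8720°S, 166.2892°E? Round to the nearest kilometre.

Δλ = 166.2892 − -144.3798 = 310.6690°; wrapped into (−180°, 180°]: -49.3310°.
Δφ = -18.8720 − -12.2315 = -6.6405°.
a = sin²(Δφ/2) + cos φ₁ · cos φ₂ · sin²(Δλ/2) = 0.164407.
c = 2·atan2(√a, √(1−a)) = 0.83499 rad → d = 6371·c ≈ 5319.72 km.

5320 km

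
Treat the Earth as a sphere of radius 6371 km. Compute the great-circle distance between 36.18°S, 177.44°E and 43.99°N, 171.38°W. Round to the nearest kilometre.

Δλ = -171.38 − 177.44 = -348.82°; wrapped into (−180°, 180°]: 11.18°.
Δφ = 43.99 − -36.18 = 80.17°.
a = sin²(Δφ/2) + cos φ₁ · cos φ₂ · sin²(Δλ/2) = 0.420148.
c = 2·atan2(√a, √(1−a)) = 1.41040 rad → d = 6371·c ≈ 8985.69 km.

8986 km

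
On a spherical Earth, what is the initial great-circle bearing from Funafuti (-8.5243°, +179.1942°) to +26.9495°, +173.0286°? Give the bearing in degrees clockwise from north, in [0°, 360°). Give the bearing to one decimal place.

Δλ = 173.0286 − 179.1942 = -6.1656°.
θ = atan2( sin Δλ · cos φ₂ , cos φ₁ · sin φ₂ − sin φ₁ · cos φ₂ · cos Δλ )
  = atan2(-0.09574, 0.57957) = -9.380° → normalised to [0°, 360°): 350.620°.

350.6°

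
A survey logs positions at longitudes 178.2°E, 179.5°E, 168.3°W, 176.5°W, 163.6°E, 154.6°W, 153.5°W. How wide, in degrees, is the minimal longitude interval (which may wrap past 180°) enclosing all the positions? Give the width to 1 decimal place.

Sort the longitudes: -176.5°, -168.3°, -154.6°, -153.5°, +163.6°, +178.2°, +179.5°.
Eastward gaps between consecutive values (wrapping around): 8.2°, 13.7°, 1.1°, 317.1°, 14.6°, 1.3°, 4.0°.
Largest gap = 317.1° ⇒ minimal covering band is its complement: 360° − 317.1° = 42.9°.
Band runs from +163.6° eastward to -153.5°, crossing the antimeridian.

42.9°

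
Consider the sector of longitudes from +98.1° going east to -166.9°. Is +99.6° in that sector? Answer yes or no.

Yes

Band width going east from +98.1° to -166.9°: ((-166.9 − 98.1) mod 360) = 95.0°.
Offset of +99.6° east of the west edge: ((99.6 − 98.1) mod 360) = 1.5°.
1.5° ≤ 95.0° ⇒ inside.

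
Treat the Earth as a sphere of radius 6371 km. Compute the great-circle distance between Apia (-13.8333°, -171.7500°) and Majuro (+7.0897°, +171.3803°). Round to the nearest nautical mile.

1609 nmi

Δλ = 171.3803 − -171.7500 = 343.1303°; wrapped into (−180°, 180°]: -16.8697°.
Δφ = 7.0897 − -13.8333 = 20.9230°.
a = sin²(Δφ/2) + cos φ₁ · cos φ₂ · sin²(Δλ/2) = 0.053702.
c = 2·atan2(√a, √(1−a)) = 0.46773 rad → d = 6371·c ≈ 2979.88 km ≈ 1609.01 nmi.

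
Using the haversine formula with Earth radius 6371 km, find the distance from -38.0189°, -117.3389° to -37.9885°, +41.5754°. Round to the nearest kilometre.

11292 km

Δλ = 41.5754 − -117.3389 = 158.9143°.
Δφ = -37.9885 − -38.0189 = 0.0304°.
a = sin²(Δφ/2) + cos φ₁ · cos φ₂ · sin²(Δλ/2) = 0.600112.
c = 2·atan2(√a, √(1−a)) = 1.77238 rad → d = 6371·c ≈ 11291.85 km.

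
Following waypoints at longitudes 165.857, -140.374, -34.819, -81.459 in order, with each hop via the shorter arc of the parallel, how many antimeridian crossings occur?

1

Leg 1: +165.857° → -140.374°, shortest Δλ = 53.769° (east) — crosses 180°.
Leg 2: -140.374° → -34.819°, shortest Δλ = 105.555° (east) — does not cross 180°.
Leg 3: -34.819° → -81.459°, shortest Δλ = -46.64° (west) — does not cross 180°.
Total crossings: 1.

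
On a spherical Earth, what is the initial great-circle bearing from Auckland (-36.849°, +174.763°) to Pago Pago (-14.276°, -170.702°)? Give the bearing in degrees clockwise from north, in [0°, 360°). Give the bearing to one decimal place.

33.7°

Δλ = -170.702 − 174.763 = -345.465°; wrapped into (−180°, 180°]: 14.535°.
θ = atan2( sin Δλ · cos φ₂ , cos φ₁ · sin φ₂ − sin φ₁ · cos φ₂ · cos Δλ )
  = atan2(0.24322, 0.36526) = 33.659° → normalised to [0°, 360°): 33.659°.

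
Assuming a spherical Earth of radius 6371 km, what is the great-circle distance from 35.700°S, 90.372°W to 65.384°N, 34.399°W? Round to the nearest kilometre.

12226 km

Δλ = -34.399 − -90.372 = 55.973°.
Δφ = 65.384 − -35.700 = 101.084°.
a = sin²(Δφ/2) + cos φ₁ · cos φ₂ · sin²(Δλ/2) = 0.670612.
c = 2·atan2(√a, √(1−a)) = 1.91901 rad → d = 6371·c ≈ 12226.04 km.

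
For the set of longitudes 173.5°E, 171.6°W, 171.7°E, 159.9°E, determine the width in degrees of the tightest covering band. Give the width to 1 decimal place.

Sort the longitudes: -171.6°, +159.9°, +171.7°, +173.5°.
Eastward gaps between consecutive values (wrapping around): 331.5°, 11.8°, 1.8°, 14.9°.
Largest gap = 331.5° ⇒ minimal covering band is its complement: 360° − 331.5° = 28.5°.
Band runs from +159.9° eastward to -171.6°, crossing the antimeridian.

28.5°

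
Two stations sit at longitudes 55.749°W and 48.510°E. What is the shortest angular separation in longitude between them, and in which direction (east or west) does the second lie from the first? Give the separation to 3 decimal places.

104.259° east

Raw difference: 48.510 − -55.749 = 104.259°.
Normalise into (−180°, 180°]: 104.259° stays 104.259°.
Positive ⇒ the second point lies to the east; separation 104.259°.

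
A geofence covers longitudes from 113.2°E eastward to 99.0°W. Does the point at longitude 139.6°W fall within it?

Yes

Band width going east from +113.2° to -99.0°: ((-99.0 − 113.2) mod 360) = 147.8°.
Offset of -139.6° east of the west edge: ((-139.6 − 113.2) mod 360) = 107.2°.
107.2° ≤ 147.8° ⇒ inside.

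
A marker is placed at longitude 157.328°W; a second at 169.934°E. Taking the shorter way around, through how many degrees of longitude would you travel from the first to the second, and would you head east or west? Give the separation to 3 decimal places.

Raw difference: 169.934 − -157.328 = 327.262°.
Normalise into (−180°, 180°]: 327.262° − 360° = -32.738°.
Negative ⇒ the second point lies to the west; separation 32.738°.

32.738° west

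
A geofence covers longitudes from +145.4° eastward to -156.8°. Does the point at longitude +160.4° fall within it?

Band width going east from +145.4° to -156.8°: ((-156.8 − 145.4) mod 360) = 57.8°.
Offset of +160.4° east of the west edge: ((160.4 − 145.4) mod 360) = 15.0°.
15.0° ≤ 57.8° ⇒ inside.

Yes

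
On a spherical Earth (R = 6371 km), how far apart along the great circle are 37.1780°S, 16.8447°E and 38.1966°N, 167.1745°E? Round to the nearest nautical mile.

9402 nmi

Δλ = 167.1745 − 16.8447 = 150.3298°.
Δφ = 38.1966 − -37.1780 = 75.3746°.
a = sin²(Δφ/2) + cos φ₁ · cos φ₂ · sin²(Δλ/2) = 0.958872.
c = 2·atan2(√a, √(1−a)) = 2.73316 rad → d = 6371·c ≈ 17412.96 km ≈ 9402.25 nmi.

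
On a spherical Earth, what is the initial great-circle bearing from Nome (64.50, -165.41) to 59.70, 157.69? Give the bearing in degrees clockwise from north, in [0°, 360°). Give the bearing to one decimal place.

Δλ = 157.69 − -165.41 = 323.10°; wrapped into (−180°, 180°]: -36.90°.
θ = atan2( sin Δλ · cos φ₂ , cos φ₁ · sin φ₂ − sin φ₁ · cos φ₂ · cos Δλ )
  = atan2(-0.30293, 0.00754) = -88.574° → normalised to [0°, 360°): 271.426°.

271.4°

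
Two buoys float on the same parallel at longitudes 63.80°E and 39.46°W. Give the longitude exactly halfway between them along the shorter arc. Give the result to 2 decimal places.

12.17°E

Signed shortest Δλ from +63.80° to -39.46° is -103.26°.
Midpoint longitude = +63.80° + (-103.26°)/2 = +63.80° − 51.63° = +12.17°.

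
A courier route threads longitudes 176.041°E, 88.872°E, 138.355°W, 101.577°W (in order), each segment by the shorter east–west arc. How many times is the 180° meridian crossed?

1

Leg 1: +176.041° → +88.872°, shortest Δλ = -87.169° (west) — does not cross 180°.
Leg 2: +88.872° → -138.355°, shortest Δλ = 132.773° (east) — crosses 180°.
Leg 3: -138.355° → -101.577°, shortest Δλ = 36.778° (east) — does not cross 180°.
Total crossings: 1.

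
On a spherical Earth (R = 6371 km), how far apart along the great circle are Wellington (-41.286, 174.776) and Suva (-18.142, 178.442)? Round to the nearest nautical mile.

Δλ = 178.442 − 174.776 = 3.666°.
Δφ = -18.142 − -41.286 = 23.144°.
a = sin²(Δφ/2) + cos φ₁ · cos φ₂ · sin²(Δλ/2) = 0.040971.
c = 2·atan2(√a, √(1−a)) = 0.40764 rad → d = 6371·c ≈ 2597.08 km ≈ 1402.31 nmi.

1402 nmi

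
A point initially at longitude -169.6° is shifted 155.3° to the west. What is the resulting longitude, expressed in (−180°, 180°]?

+35.1°

Start at -169.6°; shift −155.3° → -324.9°.
-324.9° lies outside (−180°, 180°]; add 360° → +35.1°.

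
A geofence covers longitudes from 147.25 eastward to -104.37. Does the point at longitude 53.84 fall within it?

No

Band width going east from +147.25° to -104.37°: ((-104.37 − 147.25) mod 360) = 108.38°.
Offset of +53.84° east of the west edge: ((53.84 − 147.25) mod 360) = 266.59°.
266.59° > 108.38° ⇒ outside.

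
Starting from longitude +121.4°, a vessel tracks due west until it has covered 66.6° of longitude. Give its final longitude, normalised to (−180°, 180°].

+54.8°

Start at +121.4°; shift −66.6° → +54.8°.
+54.8° already lies in (−180°, 180°].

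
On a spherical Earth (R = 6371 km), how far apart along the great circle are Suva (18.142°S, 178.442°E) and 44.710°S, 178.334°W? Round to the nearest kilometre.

2969 km

Δλ = -178.334 − 178.442 = -356.776°; wrapped into (−180°, 180°]: 3.224°.
Δφ = -44.710 − -18.142 = -26.568°.
a = sin²(Δφ/2) + cos φ₁ · cos φ₂ · sin²(Δλ/2) = 0.053332.
c = 2·atan2(√a, √(1−a)) = 0.46608 rad → d = 6371·c ≈ 2969.42 km.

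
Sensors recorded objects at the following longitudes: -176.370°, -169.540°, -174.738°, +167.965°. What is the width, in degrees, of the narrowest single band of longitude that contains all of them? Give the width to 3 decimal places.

Sort the longitudes: -176.370°, -174.738°, -169.540°, +167.965°.
Eastward gaps between consecutive values (wrapping around): 1.632°, 5.198°, 337.505°, 15.665°.
Largest gap = 337.505° ⇒ minimal covering band is its complement: 360° − 337.505° = 22.495°.
Band runs from +167.965° eastward to -169.540°, crossing the antimeridian.

22.495°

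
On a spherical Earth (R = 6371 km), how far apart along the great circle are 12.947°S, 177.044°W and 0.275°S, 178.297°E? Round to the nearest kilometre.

Δλ = 178.297 − -177.044 = 355.341°; wrapped into (−180°, 180°]: -4.659°.
Δφ = -0.275 − -12.947 = 12.672°.
a = sin²(Δφ/2) + cos φ₁ · cos φ₂ · sin²(Δλ/2) = 0.013789.
c = 2·atan2(√a, √(1−a)) = 0.23540 rad → d = 6371·c ≈ 1499.72 km.

1500 km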